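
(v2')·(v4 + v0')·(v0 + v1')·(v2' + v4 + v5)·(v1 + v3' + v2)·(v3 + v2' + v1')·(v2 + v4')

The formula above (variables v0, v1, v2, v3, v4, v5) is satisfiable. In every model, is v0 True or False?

False

Suppose v0 = 1.
(v2') alone gives v2 = 0.
(v4) alone gives v4 = 1.
Now (v4') is unsatisfied and unit — conflict.
So every satisfying assignment has v0 = False.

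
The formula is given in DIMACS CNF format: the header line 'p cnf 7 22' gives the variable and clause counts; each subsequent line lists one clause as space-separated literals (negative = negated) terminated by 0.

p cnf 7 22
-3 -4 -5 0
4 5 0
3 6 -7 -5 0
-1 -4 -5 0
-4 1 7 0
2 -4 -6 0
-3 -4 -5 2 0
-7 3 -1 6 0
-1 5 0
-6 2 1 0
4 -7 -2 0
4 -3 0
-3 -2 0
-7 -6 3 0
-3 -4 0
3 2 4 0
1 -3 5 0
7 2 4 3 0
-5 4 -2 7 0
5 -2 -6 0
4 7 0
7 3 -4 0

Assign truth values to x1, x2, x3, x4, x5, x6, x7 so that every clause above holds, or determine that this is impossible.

Try x4 = True.
(¬x3) alone gives x3 = False.
(x7) alone gives x7 = True.
(¬x6) alone gives x6 = False.
(¬x5) alone gives x5 = False.
(¬x1) alone gives x1 = False.
No clause remains; x2 is free.

x1=False,  x2=False,  x3=False,  x4=True,  x5=False,  x6=False,  x7=True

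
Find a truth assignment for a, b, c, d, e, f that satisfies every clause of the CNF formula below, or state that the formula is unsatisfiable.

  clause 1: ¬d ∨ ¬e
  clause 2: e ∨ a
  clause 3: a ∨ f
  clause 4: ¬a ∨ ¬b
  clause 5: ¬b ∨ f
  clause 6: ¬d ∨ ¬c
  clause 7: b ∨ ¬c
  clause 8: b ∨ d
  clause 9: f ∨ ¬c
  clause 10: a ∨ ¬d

Suppose d = True.
Unit clause (¬e) forces e = False.
Unit clause (a) forces a = True.
Unit clause (¬b) forces b = False.
Unit clause (¬c) forces c = False.
Every clause is now satisfied; f is unconstrained.

a: True; b: False; c: False; d: True; e: False; f: True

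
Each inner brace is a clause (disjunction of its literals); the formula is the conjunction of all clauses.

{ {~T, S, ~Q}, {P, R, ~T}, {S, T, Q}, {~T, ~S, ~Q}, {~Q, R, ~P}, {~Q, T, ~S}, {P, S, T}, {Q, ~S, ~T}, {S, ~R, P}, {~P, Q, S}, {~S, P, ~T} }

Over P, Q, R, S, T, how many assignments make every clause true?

There are 2^5 = 32 truth assignments over (P, Q, R, S, T).
Split on Q. With Q = 1, the clauses containing Q are satisfied and ~Q drops from the rest; 1 of the 2^4 = 16 assignments to the other variables satisfy what remains.
With Q = 0, by the same count on the reduced clause set, 4 assignments work.
(One model: P=F, Q=F, R=F, S=T, T=F.)
Total: 1 + 4 = 5.

5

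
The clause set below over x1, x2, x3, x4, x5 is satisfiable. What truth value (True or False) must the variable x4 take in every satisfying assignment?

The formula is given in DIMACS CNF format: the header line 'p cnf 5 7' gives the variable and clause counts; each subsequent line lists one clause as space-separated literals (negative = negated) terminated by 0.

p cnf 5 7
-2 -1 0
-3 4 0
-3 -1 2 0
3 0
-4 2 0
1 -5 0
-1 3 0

Suppose x4 = False.
From the singleton clause (¬x3), x3 = False.
Now (x3) is unsatisfied and unit — conflict.
So every satisfying assignment has x4 = True.

True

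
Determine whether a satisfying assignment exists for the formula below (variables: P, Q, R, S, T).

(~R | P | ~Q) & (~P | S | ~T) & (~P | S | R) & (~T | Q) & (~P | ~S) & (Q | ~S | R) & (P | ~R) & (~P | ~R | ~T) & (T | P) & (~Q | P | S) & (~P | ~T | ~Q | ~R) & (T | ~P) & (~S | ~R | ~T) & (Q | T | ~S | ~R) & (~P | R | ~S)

Yes

Branch on T: set T = 1.
Unit clause (Q) forces Q = 1.
Branch on R: set R = 0.
Branch on P: set P = 0.
Unit clause (S) forces S = 1.
This assignment satisfies each clause.
A satisfying assignment: P ↦ 0,  Q ↦ 1,  R ↦ 0,  S ↦ 1,  T ↦ 1.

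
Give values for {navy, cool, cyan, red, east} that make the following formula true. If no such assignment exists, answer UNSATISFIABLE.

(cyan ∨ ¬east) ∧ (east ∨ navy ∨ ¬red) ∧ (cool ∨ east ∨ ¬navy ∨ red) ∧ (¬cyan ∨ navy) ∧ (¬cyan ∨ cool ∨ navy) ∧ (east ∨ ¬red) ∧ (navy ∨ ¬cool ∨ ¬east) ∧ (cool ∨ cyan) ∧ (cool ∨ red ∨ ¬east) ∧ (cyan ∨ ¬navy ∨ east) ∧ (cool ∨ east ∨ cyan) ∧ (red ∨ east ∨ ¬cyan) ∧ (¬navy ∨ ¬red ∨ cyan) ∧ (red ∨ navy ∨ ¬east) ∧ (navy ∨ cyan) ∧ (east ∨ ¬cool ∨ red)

Try cyan = True.
The clause (navy) is unit, so navy = True.
Try east = True.
Try cool = True.
Every clause is now satisfied; red is unconstrained.

navy=True,  cool=True,  cyan=True,  red=True,  east=True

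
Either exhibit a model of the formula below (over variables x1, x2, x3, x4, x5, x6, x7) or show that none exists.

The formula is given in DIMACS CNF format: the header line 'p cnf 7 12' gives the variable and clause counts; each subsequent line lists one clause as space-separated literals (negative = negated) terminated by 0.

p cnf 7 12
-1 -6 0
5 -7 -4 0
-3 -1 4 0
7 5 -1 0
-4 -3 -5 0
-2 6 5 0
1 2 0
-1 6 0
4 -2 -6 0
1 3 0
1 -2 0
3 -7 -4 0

Try x1 = False.
The clause (x2) is unit, so x2 = True.
Now (¬x2) is unsatisfied and unit — conflict.
Undo x1 and try x1 = True.
The clause (¬x6) is unit, so x6 = False.
Now (x6) is unsatisfied and unit — conflict.
Either choice for x1 ends in contradiction.

UNSATISFIABLE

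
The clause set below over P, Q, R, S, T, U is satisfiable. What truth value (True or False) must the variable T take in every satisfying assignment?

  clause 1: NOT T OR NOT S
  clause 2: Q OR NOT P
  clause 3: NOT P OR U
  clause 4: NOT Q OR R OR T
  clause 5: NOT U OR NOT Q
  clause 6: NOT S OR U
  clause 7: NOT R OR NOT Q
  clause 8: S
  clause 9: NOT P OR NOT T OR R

Suppose T = true.
(NOT S) alone gives S = false.
But (S) is also a unit clause — contradiction.
So every satisfying assignment has T = False.

False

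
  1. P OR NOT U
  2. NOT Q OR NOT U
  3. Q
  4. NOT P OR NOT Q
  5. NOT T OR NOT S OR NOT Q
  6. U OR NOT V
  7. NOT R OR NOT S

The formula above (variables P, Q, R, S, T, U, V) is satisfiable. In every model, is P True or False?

False

Suppose P = true.
Unit clause (Q) forces Q = true.
Now (NOT Q) is unsatisfied and unit — conflict.
So every satisfying assignment has P = False.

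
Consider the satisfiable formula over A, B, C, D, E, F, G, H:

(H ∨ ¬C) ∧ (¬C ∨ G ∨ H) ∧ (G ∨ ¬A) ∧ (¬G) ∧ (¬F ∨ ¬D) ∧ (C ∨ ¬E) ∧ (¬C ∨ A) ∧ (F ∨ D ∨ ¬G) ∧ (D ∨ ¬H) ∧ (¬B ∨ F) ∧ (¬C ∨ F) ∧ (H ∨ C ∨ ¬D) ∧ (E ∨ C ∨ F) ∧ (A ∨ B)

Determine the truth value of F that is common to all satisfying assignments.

Suppose F = False.
(¬G) alone gives G = False.
(¬A) alone gives A = False.
(¬C) alone gives C = False.
(¬E) alone gives E = False.
Now (E) is unsatisfied and unit — conflict.
So every satisfying assignment has F = True.

True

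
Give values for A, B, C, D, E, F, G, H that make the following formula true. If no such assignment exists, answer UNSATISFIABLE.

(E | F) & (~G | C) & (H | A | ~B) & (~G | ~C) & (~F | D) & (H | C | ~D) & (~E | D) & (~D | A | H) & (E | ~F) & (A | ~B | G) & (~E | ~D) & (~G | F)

UNSATISFIABLE

Suppose E = 1.
From the singleton clause (D), D = 1.
But (~D) is also a unit clause — contradiction.
So E must be the other value — set E = 0.
From the singleton clause (F), F = 1.
But (~F) is also a unit clause — contradiction.
Either choice for E ends in contradiction.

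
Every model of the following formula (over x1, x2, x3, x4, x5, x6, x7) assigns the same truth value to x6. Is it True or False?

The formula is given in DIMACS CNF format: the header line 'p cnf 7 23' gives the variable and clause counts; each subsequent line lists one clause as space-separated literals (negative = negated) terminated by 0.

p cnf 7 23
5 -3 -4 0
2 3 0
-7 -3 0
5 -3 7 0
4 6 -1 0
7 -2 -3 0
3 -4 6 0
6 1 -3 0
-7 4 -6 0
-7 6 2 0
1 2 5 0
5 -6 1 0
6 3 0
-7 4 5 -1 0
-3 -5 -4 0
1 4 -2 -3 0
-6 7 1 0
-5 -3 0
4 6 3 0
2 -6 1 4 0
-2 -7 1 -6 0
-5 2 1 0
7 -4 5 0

Suppose x6 = False.
From the singleton clause (x3), x3 = True.
From the singleton clause (¬x7), x7 = False.
From the singleton clause (x5), x5 = True.
That conflicts with the unit clause (¬x5).
So every satisfying assignment has x6 = True.

True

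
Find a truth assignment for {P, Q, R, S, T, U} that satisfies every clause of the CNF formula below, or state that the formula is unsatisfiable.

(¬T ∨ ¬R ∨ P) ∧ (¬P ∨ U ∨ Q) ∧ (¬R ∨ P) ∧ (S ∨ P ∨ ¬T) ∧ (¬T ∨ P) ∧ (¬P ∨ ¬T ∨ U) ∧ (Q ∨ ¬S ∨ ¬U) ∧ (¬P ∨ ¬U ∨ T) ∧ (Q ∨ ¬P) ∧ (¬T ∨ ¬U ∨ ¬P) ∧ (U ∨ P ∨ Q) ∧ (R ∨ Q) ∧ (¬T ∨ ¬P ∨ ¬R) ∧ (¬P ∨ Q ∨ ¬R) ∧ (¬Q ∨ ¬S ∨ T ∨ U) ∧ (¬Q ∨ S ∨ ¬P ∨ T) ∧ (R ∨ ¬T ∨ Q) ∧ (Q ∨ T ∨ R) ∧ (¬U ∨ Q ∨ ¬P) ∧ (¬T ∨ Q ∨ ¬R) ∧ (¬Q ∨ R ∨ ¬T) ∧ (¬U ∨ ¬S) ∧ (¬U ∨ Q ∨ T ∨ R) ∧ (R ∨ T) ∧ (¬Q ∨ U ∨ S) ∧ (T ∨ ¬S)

UNSATISFIABLE

Try R = False.
Unit clause (Q) forces Q = True.
Unit clause (¬T) forces T = False.
Now (T) is unsatisfied and unit — conflict.
Backtrack on R: now try R = True.
Unit clause (P) forces P = True.
Unit clause (Q) forces Q = True.
Unit clause (¬T) forces T = False.
Unit clause (¬U) forces U = False.
Unit clause (¬S) forces S = False.
Now (S) is unsatisfied and unit — conflict.
Neither R = True nor R = False works.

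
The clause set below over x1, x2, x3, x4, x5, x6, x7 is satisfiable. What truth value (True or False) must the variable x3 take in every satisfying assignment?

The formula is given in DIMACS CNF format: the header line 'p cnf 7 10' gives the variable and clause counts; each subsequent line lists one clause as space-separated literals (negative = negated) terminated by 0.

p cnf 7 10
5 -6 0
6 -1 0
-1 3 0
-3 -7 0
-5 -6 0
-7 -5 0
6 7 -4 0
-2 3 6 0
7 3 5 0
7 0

Suppose x3 = True.
The clause (¬x7) is unit, so x7 = False.
Now (x7) is unsatisfied and unit — conflict.
So every satisfying assignment has x3 = False.

False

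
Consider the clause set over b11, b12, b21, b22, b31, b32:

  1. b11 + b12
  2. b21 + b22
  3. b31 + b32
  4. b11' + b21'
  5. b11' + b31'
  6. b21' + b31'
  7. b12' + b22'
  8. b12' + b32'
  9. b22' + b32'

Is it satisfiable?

Try b11 = 1.
From the singleton clause (b21'), b21 = 0.
From the singleton clause (b22), b22 = 1.
From the singleton clause (b31'), b31 = 0.
From the singleton clause (b32), b32 = 1.
That conflicts with the unit clause (b32').
Undo b11 and try b11 = 0.
From the singleton clause (b12), b12 = 1.
From the singleton clause (b22'), b22 = 0.
From the singleton clause (b21), b21 = 1.
From the singleton clause (b31'), b31 = 0.
From the singleton clause (b32), b32 = 1.
That conflicts with the unit clause (b32').
Both values of b11 lead to a conflict.
No assignment satisfies every clause.

Unsatisfiable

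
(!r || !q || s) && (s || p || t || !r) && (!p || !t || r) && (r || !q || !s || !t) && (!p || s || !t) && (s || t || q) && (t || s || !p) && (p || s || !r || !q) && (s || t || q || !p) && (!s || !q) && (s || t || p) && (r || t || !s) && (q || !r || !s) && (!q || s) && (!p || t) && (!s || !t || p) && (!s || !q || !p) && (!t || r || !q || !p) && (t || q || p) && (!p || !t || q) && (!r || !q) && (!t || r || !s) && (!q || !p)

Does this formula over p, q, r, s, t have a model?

Suppose s = false.
(!q) alone gives q = false.
(t) alone gives t = true.
(!p) alone gives p = false.
Every clause is now satisfied; r is unconstrained.
A satisfying assignment: p=false; q=false; r=false; s=false; t=true.

Satisfiable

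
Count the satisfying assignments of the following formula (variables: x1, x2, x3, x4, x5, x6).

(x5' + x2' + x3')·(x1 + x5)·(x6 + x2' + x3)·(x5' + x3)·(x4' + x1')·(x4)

2

There are 2^6 = 64 truth assignments over (x1, x2, x3, x4, x5, x6).
Split on x1. With x1 = 1, the clauses containing x1 are satisfied and x1' drops from the rest; 0 of the 2^5 = 32 assignments to the other variables satisfy what remains.
With x1 = 0, by the same count on the reduced clause set, 2 assignments work.
(One model: x1=F, x2=F, x3=T, x4=T, x5=T, x6=F.)
Total: 0 + 2 = 2.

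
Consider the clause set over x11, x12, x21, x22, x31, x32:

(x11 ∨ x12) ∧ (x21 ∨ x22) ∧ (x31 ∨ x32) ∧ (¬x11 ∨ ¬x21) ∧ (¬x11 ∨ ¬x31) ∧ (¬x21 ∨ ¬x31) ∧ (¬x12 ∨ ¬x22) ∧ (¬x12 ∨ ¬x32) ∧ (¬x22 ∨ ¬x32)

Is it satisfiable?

No

Case x11 = True:
(¬x21) alone gives x21 = False.
(x22) alone gives x22 = True.
(¬x31) alone gives x31 = False.
(x32) alone gives x32 = True.
But (¬x32) is also a unit clause — contradiction.
Undo x11 and try x11 = False.
(x12) alone gives x12 = True.
(¬x22) alone gives x22 = False.
(x21) alone gives x21 = True.
(¬x31) alone gives x31 = False.
(x32) alone gives x32 = True.
But (¬x32) is also a unit clause — contradiction.
Either choice for x11 ends in contradiction.
No assignment satisfies every clause.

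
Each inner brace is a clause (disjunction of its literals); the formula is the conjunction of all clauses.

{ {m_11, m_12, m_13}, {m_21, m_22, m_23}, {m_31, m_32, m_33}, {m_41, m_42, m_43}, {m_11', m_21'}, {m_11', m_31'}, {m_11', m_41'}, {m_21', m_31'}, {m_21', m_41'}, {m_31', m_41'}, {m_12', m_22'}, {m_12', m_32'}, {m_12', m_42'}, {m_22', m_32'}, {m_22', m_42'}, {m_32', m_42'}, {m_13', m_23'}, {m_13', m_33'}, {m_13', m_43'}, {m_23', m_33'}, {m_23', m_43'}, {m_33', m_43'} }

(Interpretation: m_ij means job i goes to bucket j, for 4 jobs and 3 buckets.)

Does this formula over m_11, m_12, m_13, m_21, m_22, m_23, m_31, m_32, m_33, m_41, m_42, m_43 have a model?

Unsatisfiable

Branch on m_11: set m_11 = 0.
Branch on m_12: set m_12 = 1.
(m_22') alone gives m_22 = 0.
(m_32') alone gives m_32 = 0.
(m_42') alone gives m_42 = 0.
Branch on m_21: set m_21 = 1.
(m_31') alone gives m_31 = 0.
(m_33) alone gives m_33 = 1.
(m_41') alone gives m_41 = 0.
(m_43) alone gives m_43 = 1.
But (m_43') is also a unit clause — contradiction.
So m_21 must be the other value — set m_21 = 0.
(m_23) alone gives m_23 = 1.
(m_13') alone gives m_13 = 0.
(m_33') alone gives m_33 = 0.
(m_31) alone gives m_31 = 1.
(m_41') alone gives m_41 = 0.
(m_43) alone gives m_43 = 1.
But (m_43') is also a unit clause — contradiction.
Both values of m_21 lead to a conflict.
So m_12 must be the other value — set m_12 = 0.
(m_13) alone gives m_13 = 1.
(m_23') alone gives m_23 = 0.
(m_33') alone gives m_33 = 0.
(m_43') alone gives m_43 = 0.
Branch on m_21: set m_21 = 1.
(m_31') alone gives m_31 = 0.
(m_32) alone gives m_32 = 1.
(m_41') alone gives m_41 = 0.
(m_42) alone gives m_42 = 1.
But (m_42') is also a unit clause — contradiction.
So m_21 must be the other value — set m_21 = 0.
(m_22) alone gives m_22 = 1.
(m_32') alone gives m_32 = 0.
(m_31) alone gives m_31 = 1.
(m_41') alone gives m_41 = 0.
(m_42) alone gives m_42 = 1.
But (m_42') is also a unit clause — contradiction.
Both values of m_21 lead to a conflict.
Both values of m_12 lead to a conflict.
So m_11 must be the other value — set m_11 = 1.
(m_21') alone gives m_21 = 0.
(m_31') alone gives m_31 = 0.
(m_41') alone gives m_41 = 0.
Branch on m_22: set m_22 = 1.
(m_12') alone gives m_12 = 0.
(m_32') alone gives m_32 = 0.
(m_33) alone gives m_33 = 1.
(m_42') alone gives m_42 = 0.
(m_43) alone gives m_43 = 1.
But (m_43') is also a unit clause — contradiction.
So m_22 must be the other value — set m_22 = 0.
(m_23) alone gives m_23 = 1.
(m_13') alone gives m_13 = 0.
(m_33') alone gives m_33 = 0.
(m_32) alone gives m_32 = 1.
(m_12') alone gives m_12 = 0.
(m_42') alone gives m_42 = 0.
(m_43) alone gives m_43 = 1.
But (m_43') is also a unit clause — contradiction.
Both values of m_22 lead to a conflict.
Both values of m_11 lead to a conflict.
No assignment satisfies every clause.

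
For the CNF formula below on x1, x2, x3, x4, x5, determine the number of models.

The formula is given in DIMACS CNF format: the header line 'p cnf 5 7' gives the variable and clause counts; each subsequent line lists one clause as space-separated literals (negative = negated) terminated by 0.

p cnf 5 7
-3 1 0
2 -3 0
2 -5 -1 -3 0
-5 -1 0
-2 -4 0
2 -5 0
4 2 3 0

There are 2^5 = 32 truth assignments over (x1, x2, x3, x4, x5).
Split on x4. With x4 = True, the clauses containing x4 are satisfied and ¬x4 drops from the rest; 2 of the 2^4 = 16 assignments to the other variables satisfy what remains.
With x4 = False, by the same count on the reduced clause set, 4 assignments work.
(One model: x1=F, x2=F, x3=F, x4=T, x5=F.)
Total: 2 + 4 = 6.

6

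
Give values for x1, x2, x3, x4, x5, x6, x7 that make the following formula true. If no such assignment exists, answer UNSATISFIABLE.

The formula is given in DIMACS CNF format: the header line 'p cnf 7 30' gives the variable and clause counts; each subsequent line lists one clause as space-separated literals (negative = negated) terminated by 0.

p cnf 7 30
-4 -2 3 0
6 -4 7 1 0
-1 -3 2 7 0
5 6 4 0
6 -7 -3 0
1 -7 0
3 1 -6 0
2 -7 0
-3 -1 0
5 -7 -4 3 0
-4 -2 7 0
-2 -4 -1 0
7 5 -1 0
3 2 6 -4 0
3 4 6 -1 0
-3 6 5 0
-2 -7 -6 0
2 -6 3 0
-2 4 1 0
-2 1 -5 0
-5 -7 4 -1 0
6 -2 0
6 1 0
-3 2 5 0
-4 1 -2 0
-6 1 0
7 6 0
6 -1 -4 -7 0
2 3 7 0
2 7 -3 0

x1 ↦ True; x2 ↦ True; x3 ↦ False; x4 ↦ False; x5 ↦ True; x6 ↦ True; x7 ↦ False

Branch on x1: set x1 = True.
From the singleton clause (¬x3), x3 = False.
Branch on x4: set x4 = False.
From the singleton clause (x6), x6 = True.
From the singleton clause (x2), x2 = True.
From the singleton clause (¬x7), x7 = False.
From the singleton clause (x5), x5 = True.
All clauses are satisfied.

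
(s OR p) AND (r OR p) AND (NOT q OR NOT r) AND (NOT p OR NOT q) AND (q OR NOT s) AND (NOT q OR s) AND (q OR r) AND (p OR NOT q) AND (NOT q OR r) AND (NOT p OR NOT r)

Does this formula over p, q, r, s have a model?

Case s = true:
From the singleton clause (q), q = true.
From the singleton clause (NOT r), r = false.
That conflicts with the unit clause (r).
So s must be the other value — set s = false.
From the singleton clause (p), p = true.
From the singleton clause (NOT q), q = false.
From the singleton clause (r), r = true.
That conflicts with the unit clause (NOT r).
Either choice for s ends in contradiction.
No assignment satisfies every clause.

Unsatisfiable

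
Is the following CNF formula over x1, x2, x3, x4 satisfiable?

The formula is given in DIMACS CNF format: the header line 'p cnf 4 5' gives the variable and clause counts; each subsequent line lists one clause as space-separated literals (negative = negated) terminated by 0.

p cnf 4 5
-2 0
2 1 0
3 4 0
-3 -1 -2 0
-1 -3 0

The clause (¬x2) is unit, so x2 = False.
The clause (x1) is unit, so x1 = True.
The clause (¬x3) is unit, so x3 = False.
The clause (x4) is unit, so x4 = True.
This assignment satisfies each clause.
A satisfying assignment: x1 ↦ True,  x2 ↦ False,  x3 ↦ False,  x4 ↦ True.

Satisfiable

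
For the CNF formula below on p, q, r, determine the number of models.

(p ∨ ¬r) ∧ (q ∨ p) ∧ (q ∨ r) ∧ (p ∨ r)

3

There are 2^3 = 8 truth assignments over (p, q, r).
Check each against the 4 clauses (columns in the order p, q, r):
  F F F  ✗ fails (q ∨ p)
  F F T  ✗ fails (p ∨ ¬r)
  F T F  ✗ fails (p ∨ r)
  F T T  ✗ fails (p ∨ ¬r)
  T F F  ✗ fails (q ∨ r)
  T F T  ✓ satisfies all
  T T F  ✓ satisfies all
  T T T  ✓ satisfies all
3 of the 8 rows are models.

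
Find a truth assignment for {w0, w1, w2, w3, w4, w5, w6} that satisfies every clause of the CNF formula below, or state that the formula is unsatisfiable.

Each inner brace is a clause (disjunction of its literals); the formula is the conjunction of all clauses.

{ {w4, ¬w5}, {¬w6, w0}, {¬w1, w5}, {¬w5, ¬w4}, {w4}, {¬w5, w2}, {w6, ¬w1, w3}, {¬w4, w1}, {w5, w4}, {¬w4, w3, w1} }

UNSATISFIABLE

Unit clause (w4) forces w4 = True.
Unit clause (¬w5) forces w5 = False.
Unit clause (¬w1) forces w1 = False.
That conflicts with the unit clause (w1).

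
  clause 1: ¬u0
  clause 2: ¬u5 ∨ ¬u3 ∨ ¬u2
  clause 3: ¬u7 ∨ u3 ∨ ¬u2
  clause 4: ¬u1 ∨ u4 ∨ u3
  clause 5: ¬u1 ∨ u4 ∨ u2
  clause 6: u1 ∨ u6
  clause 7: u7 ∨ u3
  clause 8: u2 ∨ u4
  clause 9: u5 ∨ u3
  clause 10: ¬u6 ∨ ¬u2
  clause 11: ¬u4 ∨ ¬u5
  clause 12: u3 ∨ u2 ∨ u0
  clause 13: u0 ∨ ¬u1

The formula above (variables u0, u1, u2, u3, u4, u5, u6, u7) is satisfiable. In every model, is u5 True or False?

Suppose u5 = True.
Unit clause (¬u0) forces u0 = False.
Unit clause (¬u4) forces u4 = False.
Unit clause (u2) forces u2 = True.
Unit clause (¬u3) forces u3 = False.
Unit clause (¬u7) forces u7 = False.
That conflicts with the unit clause (u7).
So every satisfying assignment has u5 = False.

False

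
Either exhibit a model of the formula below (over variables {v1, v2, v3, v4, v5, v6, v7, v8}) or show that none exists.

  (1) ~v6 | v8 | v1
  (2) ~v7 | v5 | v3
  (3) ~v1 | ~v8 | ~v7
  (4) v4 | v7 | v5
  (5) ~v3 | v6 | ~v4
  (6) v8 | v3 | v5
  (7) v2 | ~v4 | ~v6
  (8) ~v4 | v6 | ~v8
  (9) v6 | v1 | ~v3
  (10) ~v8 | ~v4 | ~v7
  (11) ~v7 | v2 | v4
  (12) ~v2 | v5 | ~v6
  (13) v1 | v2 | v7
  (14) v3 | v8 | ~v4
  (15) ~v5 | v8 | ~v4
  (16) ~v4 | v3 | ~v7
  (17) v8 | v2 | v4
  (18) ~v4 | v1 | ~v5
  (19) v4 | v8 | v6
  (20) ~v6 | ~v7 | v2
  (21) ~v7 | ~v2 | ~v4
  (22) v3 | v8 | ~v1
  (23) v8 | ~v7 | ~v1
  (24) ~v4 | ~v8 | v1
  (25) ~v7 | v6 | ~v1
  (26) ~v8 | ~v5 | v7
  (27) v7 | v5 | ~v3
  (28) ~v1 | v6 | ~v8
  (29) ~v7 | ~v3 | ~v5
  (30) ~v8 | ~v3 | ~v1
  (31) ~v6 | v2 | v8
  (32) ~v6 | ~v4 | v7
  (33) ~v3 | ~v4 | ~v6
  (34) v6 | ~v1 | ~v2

Suppose v6 = 1.
Suppose v8 = 1.
Suppose v1 = 0.
(~v4) alone gives v4 = 0.
Suppose v7 = 1.
(v2) alone gives v2 = 1.
(v5) alone gives v5 = 1.
(~v3) alone gives v3 = 0.
All clauses are satisfied.

v1: 0; v2: 1; v3: 0; v4: 0; v5: 1; v6: 1; v7: 1; v8: 1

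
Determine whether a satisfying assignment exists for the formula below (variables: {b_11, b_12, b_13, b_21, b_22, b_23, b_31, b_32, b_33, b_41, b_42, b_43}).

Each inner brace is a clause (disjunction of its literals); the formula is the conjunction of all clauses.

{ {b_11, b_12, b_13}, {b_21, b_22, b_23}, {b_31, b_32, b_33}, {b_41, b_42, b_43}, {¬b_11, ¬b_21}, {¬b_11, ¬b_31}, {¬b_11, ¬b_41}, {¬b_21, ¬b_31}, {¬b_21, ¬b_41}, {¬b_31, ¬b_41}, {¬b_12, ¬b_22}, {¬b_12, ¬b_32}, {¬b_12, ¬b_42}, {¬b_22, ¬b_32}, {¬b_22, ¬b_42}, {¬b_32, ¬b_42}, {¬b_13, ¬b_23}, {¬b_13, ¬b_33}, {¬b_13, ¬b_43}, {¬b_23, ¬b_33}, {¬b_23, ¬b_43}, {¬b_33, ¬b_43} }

Branch on b_11: set b_11 = False.
Branch on b_12: set b_12 = True.
From the singleton clause (¬b_22), b_22 = False.
From the singleton clause (¬b_32), b_32 = False.
From the singleton clause (¬b_42), b_42 = False.
Branch on b_21: set b_21 = True.
From the singleton clause (¬b_31), b_31 = False.
From the singleton clause (b_33), b_33 = True.
From the singleton clause (¬b_41), b_41 = False.
From the singleton clause (b_43), b_43 = True.
That conflicts with the unit clause (¬b_43).
Undo b_21 and try b_21 = False.
From the singleton clause (b_23), b_23 = True.
From the singleton clause (¬b_13), b_13 = False.
From the singleton clause (¬b_33), b_33 = False.
From the singleton clause (b_31), b_31 = True.
From the singleton clause (¬b_41), b_41 = False.
From the singleton clause (b_43), b_43 = True.
That conflicts with the unit clause (¬b_43).
Either choice for b_21 ends in contradiction.
Undo b_12 and try b_12 = False.
From the singleton clause (b_13), b_13 = True.
From the singleton clause (¬b_23), b_23 = False.
From the singleton clause (¬b_33), b_33 = False.
From the singleton clause (¬b_43), b_43 = False.
Branch on b_21: set b_21 = True.
From the singleton clause (¬b_31), b_31 = False.
From the singleton clause (b_32), b_32 = True.
From the singleton clause (¬b_41), b_41 = False.
From the singleton clause (b_42), b_42 = True.
That conflicts with the unit clause (¬b_42).
Undo b_21 and try b_21 = False.
From the singleton clause (b_22), b_22 = True.
From the singleton clause (¬b_32), b_32 = False.
From the singleton clause (b_31), b_31 = True.
From the singleton clause (¬b_41), b_41 = False.
From the singleton clause (b_42), b_42 = True.
That conflicts with the unit clause (¬b_42).
Either choice for b_21 ends in contradiction.
Either choice for b_12 ends in contradiction.
Undo b_11 and try b_11 = True.
From the singleton clause (¬b_21), b_21 = False.
From the singleton clause (¬b_31), b_31 = False.
From the singleton clause (¬b_41), b_41 = False.
Branch on b_22: set b_22 = True.
From the singleton clause (¬b_12), b_12 = False.
From the singleton clause (¬b_32), b_32 = False.
From the singleton clause (b_33), b_33 = True.
From the singleton clause (¬b_42), b_42 = False.
From the singleton clause (b_43), b_43 = True.
That conflicts with the unit clause (¬b_43).
Undo b_22 and try b_22 = False.
From the singleton clause (b_23), b_23 = True.
From the singleton clause (¬b_13), b_13 = False.
From the singleton clause (¬b_33), b_33 = False.
From the singleton clause (b_32), b_32 = True.
From the singleton clause (¬b_12), b_12 = False.
From the singleton clause (¬b_42), b_42 = False.
From the singleton clause (b_43), b_43 = True.
That conflicts with the unit clause (¬b_43).
Either choice for b_22 ends in contradiction.
Either choice for b_11 ends in contradiction.
No assignment satisfies every clause.

Unsatisfiable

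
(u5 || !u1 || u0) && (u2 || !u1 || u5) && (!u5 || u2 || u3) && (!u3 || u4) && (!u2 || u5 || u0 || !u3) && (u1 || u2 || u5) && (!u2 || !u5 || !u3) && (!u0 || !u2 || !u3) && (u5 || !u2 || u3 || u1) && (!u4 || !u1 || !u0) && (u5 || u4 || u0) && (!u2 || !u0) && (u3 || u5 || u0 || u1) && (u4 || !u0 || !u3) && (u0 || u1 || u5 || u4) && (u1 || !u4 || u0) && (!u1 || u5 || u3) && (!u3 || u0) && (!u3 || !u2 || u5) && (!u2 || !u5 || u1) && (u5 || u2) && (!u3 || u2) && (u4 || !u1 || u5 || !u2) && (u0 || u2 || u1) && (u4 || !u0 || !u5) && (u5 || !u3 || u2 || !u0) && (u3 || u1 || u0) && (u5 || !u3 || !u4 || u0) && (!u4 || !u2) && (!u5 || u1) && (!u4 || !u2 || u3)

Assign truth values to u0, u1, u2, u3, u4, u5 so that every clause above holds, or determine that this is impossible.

Branch on u3: set u3 = false.
Branch on u5: set u5 = true.
Unit clause (u2) forces u2 = true.
Unit clause (!u0) forces u0 = false.
Unit clause (u1) forces u1 = true.
Unit clause (!u4) forces u4 = false.
Every clause now holds.

u0 ↦ false; u1 ↦ true; u2 ↦ true; u3 ↦ false; u4 ↦ false; u5 ↦ true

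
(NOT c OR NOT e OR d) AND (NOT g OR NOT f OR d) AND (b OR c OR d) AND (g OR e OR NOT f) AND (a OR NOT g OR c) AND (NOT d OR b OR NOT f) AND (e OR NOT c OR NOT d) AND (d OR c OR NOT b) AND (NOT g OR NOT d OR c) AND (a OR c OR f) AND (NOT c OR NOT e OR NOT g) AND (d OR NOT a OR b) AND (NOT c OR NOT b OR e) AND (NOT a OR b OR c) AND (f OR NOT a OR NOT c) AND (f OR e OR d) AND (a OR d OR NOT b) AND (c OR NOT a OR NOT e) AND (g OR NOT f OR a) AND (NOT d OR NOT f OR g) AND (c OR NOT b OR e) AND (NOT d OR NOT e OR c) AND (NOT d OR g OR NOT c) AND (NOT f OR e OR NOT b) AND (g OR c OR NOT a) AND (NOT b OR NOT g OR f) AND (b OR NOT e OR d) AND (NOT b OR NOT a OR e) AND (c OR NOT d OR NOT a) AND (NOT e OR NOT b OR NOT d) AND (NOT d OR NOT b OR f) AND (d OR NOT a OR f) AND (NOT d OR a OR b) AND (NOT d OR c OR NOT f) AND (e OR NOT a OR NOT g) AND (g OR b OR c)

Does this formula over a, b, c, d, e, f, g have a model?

Unsatisfiable

Case c = false:
Case b = true:
The clause (d) is unit, so d = true.
The clause (NOT g) is unit, so g = false.
The clause (NOT f) is unit, so f = false.
Now (f) is unsatisfied and unit — conflict.
That branch fails; take b = false instead.
The clause (d) is unit, so d = true.
The clause (NOT f) is unit, so f = false.
The clause (NOT g) is unit, so g = false.
Now (g) is unsatisfied and unit — conflict.
Either choice for b ends in contradiction.
That branch fails; take c = true instead.
Case e = false:
The clause (NOT d) is unit, so d = false.
The clause (NOT b) is unit, so b = false.
The clause (NOT a) is unit, so a = false.
The clause (f) is unit, so f = true.
The clause (NOT g) is unit, so g = false.
Now (g) is unsatisfied and unit — conflict.
That branch fails; take e = true instead.
The clause (d) is unit, so d = true.
The clause (NOT g) is unit, so g = false.
Now (g) is unsatisfied and unit — conflict.
Either choice for e ends in contradiction.
Either choice for c ends in contradiction.
No assignment satisfies every clause.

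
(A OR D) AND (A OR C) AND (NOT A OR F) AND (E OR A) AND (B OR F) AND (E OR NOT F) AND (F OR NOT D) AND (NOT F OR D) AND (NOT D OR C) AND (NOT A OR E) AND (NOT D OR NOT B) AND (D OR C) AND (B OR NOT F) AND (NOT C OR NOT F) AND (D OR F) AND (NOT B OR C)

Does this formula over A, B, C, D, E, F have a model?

Unsatisfiable

Case A = true:
(F) alone gives F = true.
(E) alone gives E = true.
(D) alone gives D = true.
(C) alone gives C = true.
Now (NOT C) is unsatisfied and unit — conflict.
That branch fails; take A = false instead.
(D) alone gives D = true.
(C) alone gives C = true.
(E) alone gives E = true.
(F) alone gives F = true.
Now (NOT F) is unsatisfied and unit — conflict.
Neither A = true nor A = false works.
No assignment satisfies every clause.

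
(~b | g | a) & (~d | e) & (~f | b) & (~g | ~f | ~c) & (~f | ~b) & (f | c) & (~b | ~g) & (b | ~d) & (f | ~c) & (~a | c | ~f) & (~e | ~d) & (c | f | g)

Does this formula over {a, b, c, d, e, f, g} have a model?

Try d = 0.
Try f = 0.
From the singleton clause (c), c = 1.
That conflicts with the unit clause (~c).
So f must be the other value — set f = 1.
From the singleton clause (b), b = 1.
That conflicts with the unit clause (~b).
Both values of f lead to a conflict.
So d must be the other value — set d = 1.
From the singleton clause (e), e = 1.
That conflicts with the unit clause (~e).
Both values of d lead to a conflict.
No assignment satisfies every clause.

No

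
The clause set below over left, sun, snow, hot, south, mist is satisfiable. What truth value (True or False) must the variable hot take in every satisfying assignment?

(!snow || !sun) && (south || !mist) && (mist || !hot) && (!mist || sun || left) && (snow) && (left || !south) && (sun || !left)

Suppose hot = true.
(mist) alone gives mist = true.
(south) alone gives south = true.
(snow) alone gives snow = true.
(!sun) alone gives sun = false.
(left) alone gives left = true.
But (!left) is also a unit clause — contradiction.
So every satisfying assignment has hot = False.

False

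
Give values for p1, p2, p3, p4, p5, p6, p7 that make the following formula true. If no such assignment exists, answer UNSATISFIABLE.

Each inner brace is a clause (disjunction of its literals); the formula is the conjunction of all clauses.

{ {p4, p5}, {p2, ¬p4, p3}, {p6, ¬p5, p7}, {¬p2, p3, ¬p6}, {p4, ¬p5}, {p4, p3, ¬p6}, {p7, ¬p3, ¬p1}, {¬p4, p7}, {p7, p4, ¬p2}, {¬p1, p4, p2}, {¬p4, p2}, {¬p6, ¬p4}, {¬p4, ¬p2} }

UNSATISFIABLE

Branch on p4: set p4 = True.
(p7) alone gives p7 = True.
(p2) alone gives p2 = True.
Now (¬p2) is unsatisfied and unit — conflict.
So p4 must be the other value — set p4 = False.
(p5) alone gives p5 = True.
Now (¬p5) is unsatisfied and unit — conflict.
Both values of p4 lead to a conflict.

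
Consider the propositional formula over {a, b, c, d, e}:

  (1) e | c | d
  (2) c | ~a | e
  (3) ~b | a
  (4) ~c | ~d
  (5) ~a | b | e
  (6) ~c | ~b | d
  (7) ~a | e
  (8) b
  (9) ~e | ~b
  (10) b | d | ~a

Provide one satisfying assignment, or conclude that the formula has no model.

From the singleton clause (b), b = 1.
From the singleton clause (a), a = 1.
From the singleton clause (e), e = 1.
Now (~e) is unsatisfied and unit — conflict.

UNSATISFIABLE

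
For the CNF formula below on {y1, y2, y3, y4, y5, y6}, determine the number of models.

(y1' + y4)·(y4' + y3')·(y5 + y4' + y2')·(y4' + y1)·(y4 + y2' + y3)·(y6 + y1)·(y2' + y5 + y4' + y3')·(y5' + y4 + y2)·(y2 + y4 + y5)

8

There are 2^6 = 64 truth assignments over (y1, y2, y3, y4, y5, y6).
Split on y2. With y2 = 1, the clauses containing y2 are satisfied and y2' drops from the rest; 4 of the 2^5 = 32 assignments to the other variables satisfy what remains.
With y2 = 0, by the same count on the reduced clause set, 4 assignments work.
Total: 4 + 4 = 8.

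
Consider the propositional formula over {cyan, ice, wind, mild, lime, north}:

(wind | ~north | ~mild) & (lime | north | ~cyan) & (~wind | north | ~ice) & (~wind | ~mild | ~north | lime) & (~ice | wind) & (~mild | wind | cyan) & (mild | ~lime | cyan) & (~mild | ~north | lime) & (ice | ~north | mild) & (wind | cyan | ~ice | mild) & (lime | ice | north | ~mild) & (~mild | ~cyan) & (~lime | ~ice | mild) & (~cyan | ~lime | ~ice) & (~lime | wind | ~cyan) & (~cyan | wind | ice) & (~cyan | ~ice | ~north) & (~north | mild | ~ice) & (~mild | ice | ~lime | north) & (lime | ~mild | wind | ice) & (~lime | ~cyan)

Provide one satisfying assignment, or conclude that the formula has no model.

cyan ↦ 0,  ice ↦ 0,  wind ↦ 0,  mild ↦ 0,  lime ↦ 0,  north ↦ 0

Branch on ice: set ice = 0.
Branch on north: set north = 0.
Branch on lime: set lime = 0.
The clause (~cyan) is unit, so cyan = 0.
The clause (~mild) is unit, so mild = 0.
Every clause is now satisfied; wind is unconstrained.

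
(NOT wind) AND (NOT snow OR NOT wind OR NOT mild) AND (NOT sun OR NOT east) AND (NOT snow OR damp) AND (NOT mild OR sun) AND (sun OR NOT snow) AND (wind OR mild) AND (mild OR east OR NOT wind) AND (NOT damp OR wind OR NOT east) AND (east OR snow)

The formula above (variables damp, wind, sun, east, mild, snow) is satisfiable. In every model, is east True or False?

Suppose east = true.
(NOT wind) alone gives wind = false.
(NOT sun) alone gives sun = false.
(NOT mild) alone gives mild = false.
But (mild) is also a unit clause — contradiction.
So every satisfying assignment has east = False.

False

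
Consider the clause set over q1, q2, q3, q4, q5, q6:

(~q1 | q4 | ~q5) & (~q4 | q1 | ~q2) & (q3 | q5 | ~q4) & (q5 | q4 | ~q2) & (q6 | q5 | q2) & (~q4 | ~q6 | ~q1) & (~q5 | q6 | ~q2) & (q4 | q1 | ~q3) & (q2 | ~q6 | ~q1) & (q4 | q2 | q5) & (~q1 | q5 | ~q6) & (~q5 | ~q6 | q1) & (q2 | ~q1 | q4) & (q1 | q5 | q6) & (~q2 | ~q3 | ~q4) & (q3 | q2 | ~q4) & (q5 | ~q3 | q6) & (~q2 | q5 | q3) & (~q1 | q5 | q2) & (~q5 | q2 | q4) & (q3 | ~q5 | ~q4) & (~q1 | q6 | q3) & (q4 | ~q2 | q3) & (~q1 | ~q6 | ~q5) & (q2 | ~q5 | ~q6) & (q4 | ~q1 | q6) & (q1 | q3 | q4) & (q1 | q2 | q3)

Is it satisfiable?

Yes

Suppose q1 = 0.
Suppose q4 = 1.
The clause (~q2) is unit, so q2 = 0.
The clause (q3) is unit, so q3 = 1.
Suppose q6 = 0.
The clause (q5) is unit, so q5 = 1.
All clauses are satisfied.
A satisfying assignment: q1 ↦ 0,  q2 ↦ 0,  q3 ↦ 1,  q4 ↦ 1,  q5 ↦ 1,  q6 ↦ 0.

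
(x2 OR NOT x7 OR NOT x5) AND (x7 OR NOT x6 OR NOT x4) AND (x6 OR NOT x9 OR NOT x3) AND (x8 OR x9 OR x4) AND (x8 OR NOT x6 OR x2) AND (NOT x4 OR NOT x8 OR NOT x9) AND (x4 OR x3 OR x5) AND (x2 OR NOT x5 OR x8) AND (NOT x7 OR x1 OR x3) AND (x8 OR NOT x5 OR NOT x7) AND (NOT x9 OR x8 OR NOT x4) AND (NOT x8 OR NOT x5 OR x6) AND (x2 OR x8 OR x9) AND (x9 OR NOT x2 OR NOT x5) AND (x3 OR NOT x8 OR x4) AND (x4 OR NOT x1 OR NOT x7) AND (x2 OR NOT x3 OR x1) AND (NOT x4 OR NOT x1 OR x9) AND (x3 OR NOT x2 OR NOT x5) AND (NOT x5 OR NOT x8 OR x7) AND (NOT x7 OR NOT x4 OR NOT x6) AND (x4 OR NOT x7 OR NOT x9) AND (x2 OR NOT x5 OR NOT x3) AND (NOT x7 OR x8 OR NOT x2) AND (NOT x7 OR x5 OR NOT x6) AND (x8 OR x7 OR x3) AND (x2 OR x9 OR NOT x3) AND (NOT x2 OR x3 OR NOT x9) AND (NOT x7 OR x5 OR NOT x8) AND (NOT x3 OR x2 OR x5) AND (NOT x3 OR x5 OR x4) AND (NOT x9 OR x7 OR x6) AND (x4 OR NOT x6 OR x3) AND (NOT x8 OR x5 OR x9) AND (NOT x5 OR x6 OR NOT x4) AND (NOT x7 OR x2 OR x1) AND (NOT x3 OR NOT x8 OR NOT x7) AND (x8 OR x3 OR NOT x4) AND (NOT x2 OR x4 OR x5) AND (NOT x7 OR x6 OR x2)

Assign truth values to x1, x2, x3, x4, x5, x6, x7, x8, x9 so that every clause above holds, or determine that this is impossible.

x1=false,  x2=true,  x3=true,  x4=false,  x5=true,  x6=true,  x7=false,  x8=false,  x9=true

Case x2 = true:
Case x9 = true:
From the singleton clause (x3), x3 = true.
From the singleton clause (x6), x6 = true.
Case x7 = false:
From the singleton clause (NOT x4), x4 = false.
From the singleton clause (x5), x5 = true.
From the singleton clause (NOT x8), x8 = false.
No clause remains; x1 is free.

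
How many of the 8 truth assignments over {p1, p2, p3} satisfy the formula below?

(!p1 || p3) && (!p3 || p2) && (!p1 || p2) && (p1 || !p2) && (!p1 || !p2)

1

There are 2^3 = 8 truth assignments over (p1, p2, p3).
Check each against the 5 clauses (columns in the order p1, p2, p3):
  F F F  ✓ satisfies all
  F F T  ✗ fails (!p3 || p2)
  F T F  ✗ fails (p1 || !p2)
  F T T  ✗ fails (p1 || !p2)
  T F F  ✗ fails (!p1 || p3)
  T F T  ✗ fails (!p3 || p2)
  T T F  ✗ fails (!p1 || p3)
  T T T  ✗ fails (!p1 || !p2)
1 of the 8 rows is a model.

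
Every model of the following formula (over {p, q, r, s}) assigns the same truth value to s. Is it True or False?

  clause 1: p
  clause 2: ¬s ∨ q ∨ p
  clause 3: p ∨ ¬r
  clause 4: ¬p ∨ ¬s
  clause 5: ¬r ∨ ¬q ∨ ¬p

Suppose s = True.
From the singleton clause (p), p = True.
But (¬p) is also a unit clause — contradiction.
So every satisfying assignment has s = False.

False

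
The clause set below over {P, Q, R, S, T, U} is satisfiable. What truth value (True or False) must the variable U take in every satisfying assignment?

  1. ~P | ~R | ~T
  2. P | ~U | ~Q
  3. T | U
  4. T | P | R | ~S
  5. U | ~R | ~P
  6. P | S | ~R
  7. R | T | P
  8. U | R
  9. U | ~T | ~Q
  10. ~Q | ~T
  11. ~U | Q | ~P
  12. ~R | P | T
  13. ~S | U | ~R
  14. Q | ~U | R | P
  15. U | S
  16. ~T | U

True

Suppose U = 0.
Unit clause (T) forces T = 1.
But (~T) is also a unit clause — contradiction.
So every satisfying assignment has U = True.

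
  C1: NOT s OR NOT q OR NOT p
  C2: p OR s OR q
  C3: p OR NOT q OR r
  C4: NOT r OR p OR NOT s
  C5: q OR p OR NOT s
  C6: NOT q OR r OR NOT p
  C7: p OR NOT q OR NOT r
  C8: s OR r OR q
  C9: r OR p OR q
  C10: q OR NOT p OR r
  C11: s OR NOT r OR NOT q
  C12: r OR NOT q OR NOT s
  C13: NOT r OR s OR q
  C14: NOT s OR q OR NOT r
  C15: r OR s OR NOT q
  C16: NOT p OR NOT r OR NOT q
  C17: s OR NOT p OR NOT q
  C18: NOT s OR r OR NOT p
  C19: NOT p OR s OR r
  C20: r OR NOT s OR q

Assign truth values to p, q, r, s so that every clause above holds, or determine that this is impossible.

Suppose s = false.
Suppose p = true.
Unit clause (NOT q) forces q = false.
Unit clause (r) forces r = true.
But (NOT r) is also a unit clause — contradiction.
Undo p and try p = false.
Unit clause (q) forces q = true.
Unit clause (r) forces r = true.
But (NOT r) is also a unit clause — contradiction.
Either choice for p ends in contradiction.
Undo s and try s = true.
Suppose q = false.
Unit clause (p) forces p = true.
Unit clause (r) forces r = true.
But (NOT r) is also a unit clause — contradiction.
Undo q and try q = true.
Unit clause (NOT p) forces p = false.
Unit clause (r) forces r = true.
But (NOT r) is also a unit clause — contradiction.
Either choice for q ends in contradiction.
Either choice for s ends in contradiction.

UNSATISFIABLE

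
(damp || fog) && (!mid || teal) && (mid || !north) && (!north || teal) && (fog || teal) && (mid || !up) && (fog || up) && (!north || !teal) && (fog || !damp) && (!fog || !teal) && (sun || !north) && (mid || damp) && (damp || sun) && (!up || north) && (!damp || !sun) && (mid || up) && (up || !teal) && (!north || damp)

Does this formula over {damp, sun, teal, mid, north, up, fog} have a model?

Suppose damp = true.
(fog) alone gives fog = true.
(!teal) alone gives teal = false.
(!mid) alone gives mid = false.
(!north) alone gives north = false.
(!up) alone gives up = false.
That conflicts with the unit clause (up).
Backtrack on damp: now try damp = false.
(fog) alone gives fog = true.
(!teal) alone gives teal = false.
(!mid) alone gives mid = false.
That conflicts with the unit clause (mid).
Neither damp = true nor damp = false works.
No assignment satisfies every clause.

Unsatisfiable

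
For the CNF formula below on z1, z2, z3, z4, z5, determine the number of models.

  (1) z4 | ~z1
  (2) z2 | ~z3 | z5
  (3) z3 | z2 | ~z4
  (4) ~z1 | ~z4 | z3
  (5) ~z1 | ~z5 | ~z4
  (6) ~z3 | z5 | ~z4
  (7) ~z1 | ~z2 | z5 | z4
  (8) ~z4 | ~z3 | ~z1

11

There are 2^5 = 32 truth assignments over (z1, z2, z3, z4, z5).
Split on z3. With z3 = 1, the clauses containing z3 are satisfied and ~z3 drops from the rest; 5 of the 2^4 = 16 assignments to the other variables satisfy what remains.
With z3 = 0, by the same count on the reduced clause set, 6 assignments work.
Total: 5 + 6 = 11.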